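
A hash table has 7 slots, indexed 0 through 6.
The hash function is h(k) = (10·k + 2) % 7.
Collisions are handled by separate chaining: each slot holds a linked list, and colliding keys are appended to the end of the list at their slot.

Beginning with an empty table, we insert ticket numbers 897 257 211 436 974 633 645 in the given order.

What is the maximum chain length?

4

Insert 897: h=5, bucket 5 empty -> new chain.
Insert 257: h=3, bucket 3 empty -> new chain.
Insert 211: h=5, bucket 5 nonempty -> append to chain.
Insert 436: h=1, bucket 1 empty -> new chain.
Insert 974: h=5, bucket 5 nonempty -> append to chain.
Insert 633: h=4, bucket 4 empty -> new chain.
Insert 645: h=5, bucket 5 nonempty -> append to chain.
Final buckets:
0: _
1: 436
2: _
3: 257
4: 633
5: 897 -> 211 -> 974 -> 645
6: _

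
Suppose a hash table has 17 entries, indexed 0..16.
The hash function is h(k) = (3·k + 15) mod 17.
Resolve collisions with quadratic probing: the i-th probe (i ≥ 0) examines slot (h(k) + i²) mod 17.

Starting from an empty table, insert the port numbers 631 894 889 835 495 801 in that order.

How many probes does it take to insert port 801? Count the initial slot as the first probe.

Insert 631: h=4, slot 4 empty → index 4.
Insert 894: h=11, slot 11 empty → index 11.
Insert 889: h=13, slot 13 empty → index 13.
Insert 835: h=4, slot 4 occupied → index 5.
Insert 495: h=4, slots 4,5 occupied → index 8.
Insert 801: h=4, slots 4,5,8,13 occupied → index 3.
Table: [∅, ∅, ∅, 801, 631, 835, ∅, ∅, 495, ∅, ∅, 894, ∅, 889, ∅, ∅, ∅]

5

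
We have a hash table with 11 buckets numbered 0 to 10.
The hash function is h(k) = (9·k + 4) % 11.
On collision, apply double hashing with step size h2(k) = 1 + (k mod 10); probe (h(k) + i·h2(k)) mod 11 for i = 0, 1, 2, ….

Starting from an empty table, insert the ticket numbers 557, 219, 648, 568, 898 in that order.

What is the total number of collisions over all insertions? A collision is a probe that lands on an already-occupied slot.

Insert 557: h=1, slot 1 empty → index 1.
Insert 219: h=6, slot 6 empty → index 6.
Insert 648: h=6, h2=9, slot 6 occupied → index 4.
Insert 568: h=1, h2=9, slot 1 occupied → index 10.
Insert 898: h=1, h2=9, slots 1,10 occupied → index 8.
Table: [∅, 557, ∅, ∅, 648, ∅, 219, ∅, 898, ∅, 568]

4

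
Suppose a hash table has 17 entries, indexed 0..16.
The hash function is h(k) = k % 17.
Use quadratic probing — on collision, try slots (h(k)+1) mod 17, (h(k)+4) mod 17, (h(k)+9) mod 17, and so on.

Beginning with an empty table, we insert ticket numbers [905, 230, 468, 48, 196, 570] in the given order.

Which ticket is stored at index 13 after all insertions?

196

Insert 905: h=4, slot 4 empty -> index 4.
Insert 230: h=9, slot 9 empty -> index 9.
Insert 468: h=9, slot 9 occupied -> index 10.
Insert 48: h=14, slot 14 empty -> index 14.
Insert 196: h=9, slots 9,10 occupied -> index 13.
Insert 570: h=9, slots 9,10,13 occupied -> index 1.
Table: [., 570, ., ., 905, ., ., ., ., 230, 468, ., ., 196, 48, ., .]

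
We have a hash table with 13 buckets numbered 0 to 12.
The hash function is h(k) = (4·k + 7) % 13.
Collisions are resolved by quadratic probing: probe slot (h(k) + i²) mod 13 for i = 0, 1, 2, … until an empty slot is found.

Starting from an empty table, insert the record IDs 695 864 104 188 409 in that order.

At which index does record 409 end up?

695: h=5 → slot 5
864: h=5, probe 5,6 → slot 6
104: h=7 → slot 7
188: h=5, probe 5,6,9 → slot 9
409: h=5, probe 5,6,9,1 → slot 1
Table: [∅, 409, ∅, ∅, ∅, 695, 864, 104, ∅, 188, ∅, ∅, ∅]

1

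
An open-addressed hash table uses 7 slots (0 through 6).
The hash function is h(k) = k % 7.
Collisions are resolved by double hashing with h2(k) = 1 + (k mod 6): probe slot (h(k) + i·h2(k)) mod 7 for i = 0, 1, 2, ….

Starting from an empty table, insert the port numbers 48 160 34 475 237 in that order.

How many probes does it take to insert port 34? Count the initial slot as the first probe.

3

48: h=6 => slot 6
160: h=6, h2=5, probe 6,4 => slot 4
34: h=6, h2=5, probe 6,4,2 => slot 2
475: h=6, h2=2, probe 6,1 => slot 1
237: h=6, h2=4, probe 6,3 => slot 3
Table: [., 475, 34, 237, 160, ., 48]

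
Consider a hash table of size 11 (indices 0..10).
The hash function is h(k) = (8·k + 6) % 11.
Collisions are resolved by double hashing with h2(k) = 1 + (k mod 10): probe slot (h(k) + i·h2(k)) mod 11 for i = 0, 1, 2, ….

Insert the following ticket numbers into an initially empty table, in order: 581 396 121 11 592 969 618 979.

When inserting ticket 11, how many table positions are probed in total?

3

Insert 581: h=1, slot 1 empty => index 1.
Insert 396: h=6, slot 6 empty => index 6.
Insert 121: h=6, h2=2, slot 6 occupied => index 8.
Insert 11: h=6, h2=2, slots 6,8 occupied => index 10.
Insert 592: h=1, h2=3, slot 1 occupied => index 4.
Insert 969: h=3, slot 3 empty => index 3.
Insert 618: h=0, slot 0 empty => index 0.
Insert 979: h=6, h2=10, slot 6 occupied => index 5.
Table: [618, 581, _, 969, 592, 979, 396, _, 121, _, 11]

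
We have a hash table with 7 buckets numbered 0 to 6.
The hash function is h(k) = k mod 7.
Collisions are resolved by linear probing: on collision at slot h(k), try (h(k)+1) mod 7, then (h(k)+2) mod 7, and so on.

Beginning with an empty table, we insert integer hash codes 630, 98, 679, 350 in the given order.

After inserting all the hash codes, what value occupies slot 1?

98

630 hashes to 0; slot 0 is free -> place at 0.
98 hashes to 0; 0 taken -> place at 1.
679 hashes to 0; 0,1 taken -> place at 2.
350 hashes to 0; 0,1,2 taken -> place at 3.
Table: [630, 98, 679, 350, ∅, ∅, ∅]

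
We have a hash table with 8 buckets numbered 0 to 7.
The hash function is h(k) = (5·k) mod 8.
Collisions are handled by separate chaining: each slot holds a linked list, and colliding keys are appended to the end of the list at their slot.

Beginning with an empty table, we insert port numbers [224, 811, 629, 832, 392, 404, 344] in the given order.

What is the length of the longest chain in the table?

224 -> bucket 0
811 -> bucket 7
629 -> bucket 1
832 -> bucket 0 (collision)
392 -> bucket 0 (collision)
404 -> bucket 4
344 -> bucket 0 (collision)
Final buckets:
0: 224 -> 832 -> 392 -> 344
1: 629
2: .
3: .
4: 404
5: .
6: .
7: 811

4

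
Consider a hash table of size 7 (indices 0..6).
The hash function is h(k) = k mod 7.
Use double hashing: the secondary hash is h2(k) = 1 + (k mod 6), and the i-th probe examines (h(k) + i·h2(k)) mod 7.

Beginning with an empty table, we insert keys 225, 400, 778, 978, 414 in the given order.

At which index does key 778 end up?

Insert 225: h=1, slot 1 empty -> index 1.
Insert 400: h=1, h2=5, slot 1 occupied -> index 6.
Insert 778: h=1, h2=5, slots 1,6 occupied -> index 4.
Insert 978: h=5, slot 5 empty -> index 5.
Insert 414: h=1, h2=1, slot 1 occupied -> index 2.
Table: [∅, 225, 414, ∅, 778, 978, 400]

4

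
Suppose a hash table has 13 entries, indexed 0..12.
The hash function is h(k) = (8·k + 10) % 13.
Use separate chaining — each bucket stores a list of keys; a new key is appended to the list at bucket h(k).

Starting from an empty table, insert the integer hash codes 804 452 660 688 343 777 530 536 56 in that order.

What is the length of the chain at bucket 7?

1

Insert 804: h=7, bucket 7 empty → new chain.
Insert 452: h=12, bucket 12 empty → new chain.
Insert 660: h=12, bucket 12 nonempty → append to chain.
Insert 688: h=2, bucket 2 empty → new chain.
Insert 343: h=11, bucket 11 empty → new chain.
Insert 777: h=12, bucket 12 nonempty → append to chain.
Insert 530: h=12, bucket 12 nonempty → append to chain.
Insert 536: h=8, bucket 8 empty → new chain.
Insert 56: h=3, bucket 3 empty → new chain.
Final buckets:
0: ∅
1: ∅
2: 688
3: 56
4: ∅
5: ∅
6: ∅
7: 804
8: 536
9: ∅
10: ∅
11: 343
12: 452 -> 660 -> 777 -> 530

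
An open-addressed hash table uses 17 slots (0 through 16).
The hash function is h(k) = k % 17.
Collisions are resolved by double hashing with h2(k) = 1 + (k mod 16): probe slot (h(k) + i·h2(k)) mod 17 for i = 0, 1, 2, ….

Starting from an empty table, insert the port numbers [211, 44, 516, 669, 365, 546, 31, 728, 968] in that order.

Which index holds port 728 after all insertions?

211 hashes to 7; slot 7 is free -> place at 7.
44 hashes to 10; slot 10 is free -> place at 10.
516 hashes to 6; slot 6 is free -> place at 6.
669 hashes to 6, h2=14; 6 taken -> place at 3.
365 hashes to 8; slot 8 is free -> place at 8.
546 hashes to 2; slot 2 is free -> place at 2.
31 hashes to 14; slot 14 is free -> place at 14.
728 hashes to 14, h2=9; 14,6 taken -> place at 15.
968 hashes to 16; slot 16 is free -> place at 16.
Table: [_, _, 546, 669, _, _, 516, 211, 365, _, 44, _, _, _, 31, 728, 968]

15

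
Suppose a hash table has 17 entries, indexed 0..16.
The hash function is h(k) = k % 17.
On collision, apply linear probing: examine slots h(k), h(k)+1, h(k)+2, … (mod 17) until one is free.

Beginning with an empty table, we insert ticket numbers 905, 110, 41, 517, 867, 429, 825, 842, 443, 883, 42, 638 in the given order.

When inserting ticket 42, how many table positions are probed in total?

905 hashes to 4; slot 4 is free => place at 4.
110 hashes to 8; slot 8 is free => place at 8.
41 hashes to 7; slot 7 is free => place at 7.
517 hashes to 7; 7,8 taken => place at 9.
867 hashes to 0; slot 0 is free => place at 0.
429 hashes to 4; 4 taken => place at 5.
825 hashes to 9; 9 taken => place at 10.
842 hashes to 9; 9,10 taken => place at 11.
443 hashes to 1; slot 1 is free => place at 1.
883 hashes to 16; slot 16 is free => place at 16.
42 hashes to 8; 8,9,10,11 taken => place at 12.
638 hashes to 9; 9,10,11,12 taken => place at 13.
Table: [867, 443, ., ., 905, 429, ., 41, 110, 517, 825, 842, 42, 638, ., ., 883]

5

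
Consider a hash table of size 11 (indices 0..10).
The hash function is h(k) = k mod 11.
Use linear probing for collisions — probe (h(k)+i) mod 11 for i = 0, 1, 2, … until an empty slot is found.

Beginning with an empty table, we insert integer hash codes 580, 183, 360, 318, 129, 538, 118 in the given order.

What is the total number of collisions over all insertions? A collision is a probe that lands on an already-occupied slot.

11

Insert 580: h=8, slot 8 empty -> index 8.
Insert 183: h=7, slot 7 empty -> index 7.
Insert 360: h=8, slot 8 occupied -> index 9.
Insert 318: h=10, slot 10 empty -> index 10.
Insert 129: h=8, slots 8,9,10 occupied -> index 0.
Insert 538: h=10, slots 10,0 occupied -> index 1.
Insert 118: h=8, slots 8,9,10,0,1 occupied -> index 2.
Table: [129, 538, 118, _, _, _, _, 183, 580, 360, 318]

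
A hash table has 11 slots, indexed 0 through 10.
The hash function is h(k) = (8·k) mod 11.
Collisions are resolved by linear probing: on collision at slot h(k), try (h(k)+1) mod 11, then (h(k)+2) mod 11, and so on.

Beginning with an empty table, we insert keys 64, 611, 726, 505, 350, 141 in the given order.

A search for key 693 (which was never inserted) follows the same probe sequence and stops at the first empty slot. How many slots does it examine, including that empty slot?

2

64: h=6 → slot 6
611: h=4 → slot 4
726: h=0 → slot 0
505: h=3 → slot 3
350: h=6, probe 6,7 → slot 7
141: h=6, probe 6,7,8 → slot 8
Table: [726, _, _, 505, 611, _, 64, 350, 141, _, _]
Lookup 693: h=0, probe 0,1 → slot 1 empty, not found.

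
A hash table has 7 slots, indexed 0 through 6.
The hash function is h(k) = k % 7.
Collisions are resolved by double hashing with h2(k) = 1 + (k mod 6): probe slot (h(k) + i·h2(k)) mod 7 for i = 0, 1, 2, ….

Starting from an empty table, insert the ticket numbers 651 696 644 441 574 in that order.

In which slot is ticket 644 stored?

6

651 hashes to 0; slot 0 is free => place at 0.
696 hashes to 3; slot 3 is free => place at 3.
644 hashes to 0, h2=3; 0,3 taken => place at 6.
441 hashes to 0, h2=4; 0 taken => place at 4.
574 hashes to 0, h2=5; 0 taken => place at 5.
Table: [651, ∅, ∅, 696, 441, 574, 644]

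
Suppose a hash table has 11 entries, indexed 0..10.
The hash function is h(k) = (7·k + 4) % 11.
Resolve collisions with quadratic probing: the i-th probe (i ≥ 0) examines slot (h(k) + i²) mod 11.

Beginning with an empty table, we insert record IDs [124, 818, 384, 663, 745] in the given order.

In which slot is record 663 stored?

4

124 hashes to 3; slot 3 is free -> place at 3.
818 hashes to 10; slot 10 is free -> place at 10.
384 hashes to 8; slot 8 is free -> place at 8.
663 hashes to 3; 3 taken -> place at 4.
745 hashes to 5; slot 5 is free -> place at 5.
Table: [-, -, -, 124, 663, 745, -, -, 384, -, 818]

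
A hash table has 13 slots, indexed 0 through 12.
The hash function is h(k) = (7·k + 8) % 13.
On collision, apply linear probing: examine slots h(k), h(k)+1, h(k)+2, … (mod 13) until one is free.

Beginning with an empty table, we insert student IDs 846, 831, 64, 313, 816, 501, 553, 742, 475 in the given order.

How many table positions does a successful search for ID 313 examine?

3

846 hashes to 2; slot 2 is free → place at 2.
831 hashes to 1; slot 1 is free → place at 1.
64 hashes to 1; 1,2 taken → place at 3.
313 hashes to 2; 2,3 taken → place at 4.
816 hashes to 0; slot 0 is free → place at 0.
501 hashes to 5; slot 5 is free → place at 5.
553 hashes to 5; 5 taken → place at 6.
742 hashes to 2; 2,3,4,5,6 taken → place at 7.
475 hashes to 5; 5,6,7 taken → place at 8.
Table: [816, 831, 846, 64, 313, 501, 553, 742, 475, ., ., ., .]
Lookup 313: h=2, probe 2,3,4 → found at 4.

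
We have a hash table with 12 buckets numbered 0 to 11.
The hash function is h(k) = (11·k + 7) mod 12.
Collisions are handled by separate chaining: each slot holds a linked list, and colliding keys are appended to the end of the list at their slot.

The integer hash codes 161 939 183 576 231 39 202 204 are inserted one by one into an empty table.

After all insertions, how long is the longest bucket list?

4

Insert 161: h=2, bucket 2 empty -> new chain.
Insert 939: h=4, bucket 4 empty -> new chain.
Insert 183: h=4, bucket 4 nonempty -> append to chain.
Insert 576: h=7, bucket 7 empty -> new chain.
Insert 231: h=4, bucket 4 nonempty -> append to chain.
Insert 39: h=4, bucket 4 nonempty -> append to chain.
Insert 202: h=9, bucket 9 empty -> new chain.
Insert 204: h=7, bucket 7 nonempty -> append to chain.
Final buckets:
0: _
1: _
2: 161
3: _
4: 939 -> 183 -> 231 -> 39
5: _
6: _
7: 576 -> 204
8: _
9: 202
10: _
11: _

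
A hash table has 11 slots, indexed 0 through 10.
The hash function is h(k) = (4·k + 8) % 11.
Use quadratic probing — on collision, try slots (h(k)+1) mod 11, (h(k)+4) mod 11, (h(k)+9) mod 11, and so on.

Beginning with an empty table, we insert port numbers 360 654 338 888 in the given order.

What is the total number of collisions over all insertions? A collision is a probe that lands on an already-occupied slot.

3

Insert 360: h=7, slot 7 empty → index 7.
Insert 654: h=6, slot 6 empty → index 6.
Insert 338: h=7, slot 7 occupied → index 8.
Insert 888: h=7, slots 7,8 occupied → index 0.
Table: [888, ∅, ∅, ∅, ∅, ∅, 654, 360, 338, ∅, ∅]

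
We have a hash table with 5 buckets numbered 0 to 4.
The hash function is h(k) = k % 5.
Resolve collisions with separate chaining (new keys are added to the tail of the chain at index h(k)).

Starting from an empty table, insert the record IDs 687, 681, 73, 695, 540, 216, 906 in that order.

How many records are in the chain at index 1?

687 → bucket 2
681 → bucket 1
73 → bucket 3
695 → bucket 0
540 → bucket 0 (collision)
216 → bucket 1 (collision)
906 → bucket 1 (collision)
Final buckets:
0: 695 -> 540
1: 681 -> 216 -> 906
2: 687
3: 73
4: -

3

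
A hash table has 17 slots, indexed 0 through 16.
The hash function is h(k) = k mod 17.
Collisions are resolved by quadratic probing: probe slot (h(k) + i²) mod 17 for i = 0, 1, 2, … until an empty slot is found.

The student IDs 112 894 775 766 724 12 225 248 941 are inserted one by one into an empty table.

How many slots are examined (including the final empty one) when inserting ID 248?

112: h=10 -> slot 10
894: h=10, probe 10,11 -> slot 11
775: h=10, probe 10,11,14 -> slot 14
766: h=1 -> slot 1
724: h=10, probe 10,11,14,2 -> slot 2
12: h=12 -> slot 12
225: h=4 -> slot 4
248: h=10, probe 10,11,14,2,9 -> slot 9
941: h=6 -> slot 6
Table: [—, 766, 724, —, 225, —, 941, —, —, 248, 112, 894, 12, —, 775, —, —]

5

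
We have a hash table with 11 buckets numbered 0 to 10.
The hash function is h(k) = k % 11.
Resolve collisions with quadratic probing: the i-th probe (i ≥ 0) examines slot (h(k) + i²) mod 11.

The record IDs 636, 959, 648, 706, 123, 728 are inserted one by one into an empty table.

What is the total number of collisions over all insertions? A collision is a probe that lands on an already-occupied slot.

636: h=9 → slot 9
959: h=2 → slot 2
648: h=10 → slot 10
706: h=2, probe 2,3 → slot 3
123: h=2, probe 2,3,6 → slot 6
728: h=2, probe 2,3,6,0 → slot 0
Table: [728, _, 959, 706, _, _, 123, _, _, 636, 648]

6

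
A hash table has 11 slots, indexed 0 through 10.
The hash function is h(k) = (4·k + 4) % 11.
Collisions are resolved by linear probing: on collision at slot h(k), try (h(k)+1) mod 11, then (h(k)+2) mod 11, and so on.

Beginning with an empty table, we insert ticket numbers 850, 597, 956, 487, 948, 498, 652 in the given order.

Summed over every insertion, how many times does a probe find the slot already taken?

850 hashes to 5; slot 5 is free -> place at 5.
597 hashes to 5; 5 taken -> place at 6.
956 hashes to 0; slot 0 is free -> place at 0.
487 hashes to 5; 5,6 taken -> place at 7.
948 hashes to 1; slot 1 is free -> place at 1.
498 hashes to 5; 5,6,7 taken -> place at 8.
652 hashes to 5; 5,6,7,8 taken -> place at 9.
Table: [956, 948, ∅, ∅, ∅, 850, 597, 487, 498, 652, ∅]

10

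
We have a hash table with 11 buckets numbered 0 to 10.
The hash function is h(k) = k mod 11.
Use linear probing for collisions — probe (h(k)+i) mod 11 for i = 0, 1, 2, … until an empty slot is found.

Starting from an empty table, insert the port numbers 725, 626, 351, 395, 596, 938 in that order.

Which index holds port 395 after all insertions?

2

Insert 725: h=10, slot 10 empty -> index 10.
Insert 626: h=10, slot 10 occupied -> index 0.
Insert 351: h=10, slots 10,0 occupied -> index 1.
Insert 395: h=10, slots 10,0,1 occupied -> index 2.
Insert 596: h=2, slot 2 occupied -> index 3.
Insert 938: h=3, slot 3 occupied -> index 4.
Table: [626, 351, 395, 596, 938, ∅, ∅, ∅, ∅, ∅, 725]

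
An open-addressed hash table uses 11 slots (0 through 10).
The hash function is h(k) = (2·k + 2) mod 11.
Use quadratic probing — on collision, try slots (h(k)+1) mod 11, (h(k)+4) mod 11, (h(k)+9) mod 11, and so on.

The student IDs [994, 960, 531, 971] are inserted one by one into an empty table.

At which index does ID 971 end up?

994 hashes to 10; slot 10 is free -> place at 10.
960 hashes to 8; slot 8 is free -> place at 8.
531 hashes to 8; 8 taken -> place at 9.
971 hashes to 8; 8,9 taken -> place at 1.
Table: [., 971, ., ., ., ., ., ., 960, 531, 994]

1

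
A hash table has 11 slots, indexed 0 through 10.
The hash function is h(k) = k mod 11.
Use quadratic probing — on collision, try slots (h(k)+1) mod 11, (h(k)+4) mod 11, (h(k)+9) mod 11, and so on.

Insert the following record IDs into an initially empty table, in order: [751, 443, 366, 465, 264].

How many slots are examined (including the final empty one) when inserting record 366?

3

751: h=3 => slot 3
443: h=3, probe 3,4 => slot 4
366: h=3, probe 3,4,7 => slot 7
465: h=3, probe 3,4,7,1 => slot 1
264: h=0 => slot 0
Table: [264, 465, ∅, 751, 443, ∅, ∅, 366, ∅, ∅, ∅]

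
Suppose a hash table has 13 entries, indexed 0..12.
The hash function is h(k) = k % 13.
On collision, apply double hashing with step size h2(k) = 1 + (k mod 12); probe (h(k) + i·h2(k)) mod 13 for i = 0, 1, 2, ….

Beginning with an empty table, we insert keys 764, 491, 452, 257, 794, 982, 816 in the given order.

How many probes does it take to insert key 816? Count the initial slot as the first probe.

2

764 hashes to 10; slot 10 is free => place at 10.
491 hashes to 10, h2=12; 10 taken => place at 9.
452 hashes to 10, h2=9; 10 taken => place at 6.
257 hashes to 10, h2=6; 10 taken => place at 3.
794 hashes to 1; slot 1 is free => place at 1.
982 hashes to 7; slot 7 is free => place at 7.
816 hashes to 10, h2=1; 10 taken => place at 11.
Table: [—, 794, —, 257, —, —, 452, 982, —, 491, 764, 816, —]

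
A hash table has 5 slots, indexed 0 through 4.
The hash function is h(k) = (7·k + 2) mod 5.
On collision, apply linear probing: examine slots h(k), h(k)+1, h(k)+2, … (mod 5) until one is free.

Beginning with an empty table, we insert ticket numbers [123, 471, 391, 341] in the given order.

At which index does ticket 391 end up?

123 hashes to 3; slot 3 is free => place at 3.
471 hashes to 4; slot 4 is free => place at 4.
391 hashes to 4; 4 taken => place at 0.
341 hashes to 4; 4,0 taken => place at 1.
Table: [391, 341, ∅, 123, 471]

0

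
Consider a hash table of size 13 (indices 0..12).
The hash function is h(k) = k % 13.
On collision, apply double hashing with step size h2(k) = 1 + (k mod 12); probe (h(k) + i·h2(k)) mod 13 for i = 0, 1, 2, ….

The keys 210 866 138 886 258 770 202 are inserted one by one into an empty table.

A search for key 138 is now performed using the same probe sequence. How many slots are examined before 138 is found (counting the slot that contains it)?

Insert 210: h=2, slot 2 empty -> index 2.
Insert 866: h=8, slot 8 empty -> index 8.
Insert 138: h=8, h2=7, slots 8,2 occupied -> index 9.
Insert 886: h=2, h2=11, slot 2 occupied -> index 0.
Insert 258: h=11, slot 11 empty -> index 11.
Insert 770: h=3, slot 3 empty -> index 3.
Insert 202: h=7, slot 7 empty -> index 7.
Table: [886, _, 210, 770, _, _, _, 202, 866, 138, _, 258, _]
Lookup 138: h=8, h2=7, probe 8,2,9 → found at 9.

3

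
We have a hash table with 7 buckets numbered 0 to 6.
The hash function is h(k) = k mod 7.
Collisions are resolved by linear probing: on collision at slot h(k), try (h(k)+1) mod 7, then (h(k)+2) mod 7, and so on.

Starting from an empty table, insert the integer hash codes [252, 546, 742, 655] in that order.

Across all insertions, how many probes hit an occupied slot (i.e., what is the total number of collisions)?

3

252 hashes to 0; slot 0 is free -> place at 0.
546 hashes to 0; 0 taken -> place at 1.
742 hashes to 0; 0,1 taken -> place at 2.
655 hashes to 4; slot 4 is free -> place at 4.
Table: [252, 546, 742, -, 655, -, -]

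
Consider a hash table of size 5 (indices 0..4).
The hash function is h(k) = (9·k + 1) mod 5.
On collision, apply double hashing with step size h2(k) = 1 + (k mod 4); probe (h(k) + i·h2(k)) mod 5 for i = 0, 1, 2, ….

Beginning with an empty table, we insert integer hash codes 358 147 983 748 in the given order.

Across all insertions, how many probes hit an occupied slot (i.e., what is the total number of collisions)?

3

358 hashes to 3; slot 3 is free → place at 3.
147 hashes to 4; slot 4 is free → place at 4.
983 hashes to 3, h2=4; 3 taken → place at 2.
748 hashes to 3, h2=1; 3,4 taken → place at 0.
Table: [748, ∅, 983, 358, 147]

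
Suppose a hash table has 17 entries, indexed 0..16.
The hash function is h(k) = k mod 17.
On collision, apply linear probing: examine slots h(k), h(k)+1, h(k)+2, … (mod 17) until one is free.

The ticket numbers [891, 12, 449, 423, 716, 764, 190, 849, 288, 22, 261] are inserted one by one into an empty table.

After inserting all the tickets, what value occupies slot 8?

449

891: h=7 → slot 7
12: h=12 → slot 12
449: h=7, probe 7,8 → slot 8
423: h=15 → slot 15
716: h=2 → slot 2
764: h=16 → slot 16
190: h=3 → slot 3
849: h=16, probe 16,0 → slot 0
288: h=16, probe 16,0,1 → slot 1
22: h=5 → slot 5
261: h=6 → slot 6
Table: [849, 288, 716, 190, ., 22, 261, 891, 449, ., ., ., 12, ., ., 423, 764]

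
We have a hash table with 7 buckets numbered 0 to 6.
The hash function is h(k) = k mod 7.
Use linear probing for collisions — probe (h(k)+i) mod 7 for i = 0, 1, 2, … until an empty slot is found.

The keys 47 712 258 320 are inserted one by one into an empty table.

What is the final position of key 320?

47 hashes to 5; slot 5 is free -> place at 5.
712 hashes to 5; 5 taken -> place at 6.
258 hashes to 6; 6 taken -> place at 0.
320 hashes to 5; 5,6,0 taken -> place at 1.
Table: [258, 320, —, —, —, 47, 712]

1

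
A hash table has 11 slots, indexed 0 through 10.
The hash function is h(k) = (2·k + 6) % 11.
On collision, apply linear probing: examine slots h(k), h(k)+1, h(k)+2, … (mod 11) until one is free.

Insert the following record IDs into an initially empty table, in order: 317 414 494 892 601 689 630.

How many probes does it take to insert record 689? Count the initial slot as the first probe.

317 hashes to 2; slot 2 is free -> place at 2.
414 hashes to 9; slot 9 is free -> place at 9.
494 hashes to 4; slot 4 is free -> place at 4.
892 hashes to 8; slot 8 is free -> place at 8.
601 hashes to 9; 9 taken -> place at 10.
689 hashes to 9; 9,10 taken -> place at 0.
630 hashes to 1; slot 1 is free -> place at 1.
Table: [689, 630, 317, -, 494, -, -, -, 892, 414, 601]

3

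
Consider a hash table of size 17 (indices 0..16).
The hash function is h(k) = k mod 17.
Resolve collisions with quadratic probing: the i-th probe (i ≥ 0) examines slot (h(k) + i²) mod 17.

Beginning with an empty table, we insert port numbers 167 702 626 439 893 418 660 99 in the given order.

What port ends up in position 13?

99

Insert 167: h=14, slot 14 empty → index 14.
Insert 702: h=5, slot 5 empty → index 5.
Insert 626: h=14, slot 14 occupied → index 15.
Insert 439: h=14, slots 14,15 occupied → index 1.
Insert 893: h=9, slot 9 empty → index 9.
Insert 418: h=10, slot 10 empty → index 10.
Insert 660: h=14, slots 14,15,1 occupied → index 6.
Insert 99: h=14, slots 14,15,1,6 occupied → index 13.
Table: [—, 439, —, —, —, 702, 660, —, —, 893, 418, —, —, 99, 167, 626, —]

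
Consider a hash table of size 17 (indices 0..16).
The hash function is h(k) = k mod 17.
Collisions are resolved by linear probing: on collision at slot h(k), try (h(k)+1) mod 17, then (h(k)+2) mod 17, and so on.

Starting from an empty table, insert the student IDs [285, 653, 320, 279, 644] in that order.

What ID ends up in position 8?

279

Insert 285: h=13, slot 13 empty → index 13.
Insert 653: h=7, slot 7 empty → index 7.
Insert 320: h=14, slot 14 empty → index 14.
Insert 279: h=7, slot 7 occupied → index 8.
Insert 644: h=15, slot 15 empty → index 15.
Table: [∅, ∅, ∅, ∅, ∅, ∅, ∅, 653, 279, ∅, ∅, ∅, ∅, 285, 320, 644, ∅]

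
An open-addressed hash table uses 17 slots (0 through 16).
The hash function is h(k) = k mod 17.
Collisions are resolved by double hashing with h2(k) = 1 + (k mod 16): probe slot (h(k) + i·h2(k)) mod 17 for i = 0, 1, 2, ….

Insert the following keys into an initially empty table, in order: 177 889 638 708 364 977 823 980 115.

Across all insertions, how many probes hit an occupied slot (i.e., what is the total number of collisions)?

3

177: h=7 -> slot 7
889: h=5 -> slot 5
638: h=9 -> slot 9
708: h=11 -> slot 11
364: h=7, h2=13, probe 7,3 -> slot 3
977: h=8 -> slot 8
823: h=7, h2=8, probe 7,15 -> slot 15
980: h=11, h2=5, probe 11,16 -> slot 16
115: h=13 -> slot 13
Table: [-, -, -, 364, -, 889, -, 177, 977, 638, -, 708, -, 115, -, 823, 980]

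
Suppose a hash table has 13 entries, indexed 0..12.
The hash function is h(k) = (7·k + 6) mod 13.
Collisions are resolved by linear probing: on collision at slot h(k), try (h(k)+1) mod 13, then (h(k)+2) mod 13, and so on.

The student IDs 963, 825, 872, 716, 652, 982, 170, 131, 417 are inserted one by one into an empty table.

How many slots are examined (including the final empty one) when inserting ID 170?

963: h=0 -> slot 0
825: h=9 -> slot 9
872: h=0, probe 0,1 -> slot 1
716: h=0, probe 0,1,2 -> slot 2
652: h=7 -> slot 7
982: h=3 -> slot 3
170: h=0, probe 0,1,2,3,4 -> slot 4
131: h=0, probe 0,1,2,3,4,5 -> slot 5
417: h=0, probe 0,1,2,3,4,5,6 -> slot 6
Table: [963, 872, 716, 982, 170, 131, 417, 652, —, 825, —, —, —]

5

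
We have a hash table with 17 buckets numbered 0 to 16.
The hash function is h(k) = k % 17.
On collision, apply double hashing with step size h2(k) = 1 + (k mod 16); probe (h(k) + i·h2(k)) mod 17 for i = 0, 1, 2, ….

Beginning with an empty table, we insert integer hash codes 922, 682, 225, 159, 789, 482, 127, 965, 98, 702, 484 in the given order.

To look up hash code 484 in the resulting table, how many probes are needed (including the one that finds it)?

922: h=4 -> slot 4
682: h=2 -> slot 2
225: h=4, h2=2, probe 4,6 -> slot 6
159: h=6, h2=16, probe 6,5 -> slot 5
789: h=7 -> slot 7
482: h=6, h2=3, probe 6,9 -> slot 9
127: h=8 -> slot 8
965: h=13 -> slot 13
98: h=13, h2=3, probe 13,16 -> slot 16
702: h=5, h2=15, probe 5,3 -> slot 3
484: h=8, h2=5, probe 8,13,1 -> slot 1
Table: [∅, 484, 682, 702, 922, 159, 225, 789, 127, 482, ∅, ∅, ∅, 965, ∅, ∅, 98]
Lookup 484: h=8, h2=5, probe 8,13,1 → found at 1.

3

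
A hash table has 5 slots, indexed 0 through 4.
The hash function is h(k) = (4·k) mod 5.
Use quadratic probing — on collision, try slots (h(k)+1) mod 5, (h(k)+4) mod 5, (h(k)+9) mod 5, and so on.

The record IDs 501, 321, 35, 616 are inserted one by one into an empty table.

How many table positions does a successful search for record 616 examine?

Insert 501: h=4, slot 4 empty => index 4.
Insert 321: h=4, slot 4 occupied => index 0.
Insert 35: h=0, slot 0 occupied => index 1.
Insert 616: h=4, slots 4,0 occupied => index 3.
Table: [321, 35, ∅, 616, 501]
Lookup 616: h=4, probe 4,0,3 → found at 3.

3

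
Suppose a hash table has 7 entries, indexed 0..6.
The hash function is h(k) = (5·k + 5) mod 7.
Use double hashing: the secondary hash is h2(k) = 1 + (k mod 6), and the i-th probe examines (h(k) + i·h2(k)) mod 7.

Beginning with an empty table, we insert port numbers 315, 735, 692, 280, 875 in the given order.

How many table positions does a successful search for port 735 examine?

2

315 hashes to 5; slot 5 is free → place at 5.
735 hashes to 5, h2=4; 5 taken → place at 2.
692 hashes to 0; slot 0 is free → place at 0.
280 hashes to 5, h2=5; 5 taken → place at 3.
875 hashes to 5, h2=6; 5 taken → place at 4.
Table: [692, ∅, 735, 280, 875, 315, ∅]
Lookup 735: h=5, h2=4, probe 5,2 → found at 2.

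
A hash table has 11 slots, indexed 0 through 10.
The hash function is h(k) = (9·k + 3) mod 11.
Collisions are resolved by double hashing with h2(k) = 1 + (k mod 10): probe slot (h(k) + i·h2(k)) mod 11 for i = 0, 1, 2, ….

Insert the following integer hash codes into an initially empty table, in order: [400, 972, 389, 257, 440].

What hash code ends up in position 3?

Insert 400: h=6, slot 6 empty → index 6.
Insert 972: h=6, h2=3, slot 6 occupied → index 9.
Insert 389: h=6, h2=10, slot 6 occupied → index 5.
Insert 257: h=6, h2=8, slot 6 occupied → index 3.
Insert 440: h=3, h2=1, slot 3 occupied → index 4.
Table: [∅, ∅, ∅, 257, 440, 389, 400, ∅, ∅, 972, ∅]

257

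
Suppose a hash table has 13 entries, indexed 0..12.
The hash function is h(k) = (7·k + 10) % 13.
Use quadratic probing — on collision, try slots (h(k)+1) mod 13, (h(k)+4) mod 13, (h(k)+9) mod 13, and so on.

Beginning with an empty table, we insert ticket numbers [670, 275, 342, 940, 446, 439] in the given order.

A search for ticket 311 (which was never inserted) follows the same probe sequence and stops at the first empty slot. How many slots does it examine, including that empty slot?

2

Insert 670: h=7, slot 7 empty -> index 7.
Insert 275: h=11, slot 11 empty -> index 11.
Insert 342: h=12, slot 12 empty -> index 12.
Insert 940: h=12, slot 12 occupied -> index 0.
Insert 446: h=12, slots 12,0 occupied -> index 3.
Insert 439: h=2, slot 2 empty -> index 2.
Table: [940, _, 439, 446, _, _, _, 670, _, _, _, 275, 342]
Lookup 311: h=3, probe 3,4 → slot 4 empty, not found.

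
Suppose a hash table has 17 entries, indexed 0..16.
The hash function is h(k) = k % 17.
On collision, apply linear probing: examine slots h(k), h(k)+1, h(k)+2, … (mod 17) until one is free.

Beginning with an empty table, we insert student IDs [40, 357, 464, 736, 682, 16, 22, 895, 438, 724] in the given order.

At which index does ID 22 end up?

8

Insert 40: h=6, slot 6 empty → index 6.
Insert 357: h=0, slot 0 empty → index 0.
Insert 464: h=5, slot 5 empty → index 5.
Insert 736: h=5, slots 5,6 occupied → index 7.
Insert 682: h=2, slot 2 empty → index 2.
Insert 16: h=16, slot 16 empty → index 16.
Insert 22: h=5, slots 5,6,7 occupied → index 8.
Insert 895: h=11, slot 11 empty → index 11.
Insert 438: h=13, slot 13 empty → index 13.
Insert 724: h=10, slot 10 empty → index 10.
Table: [357, _, 682, _, _, 464, 40, 736, 22, _, 724, 895, _, 438, _, _, 16]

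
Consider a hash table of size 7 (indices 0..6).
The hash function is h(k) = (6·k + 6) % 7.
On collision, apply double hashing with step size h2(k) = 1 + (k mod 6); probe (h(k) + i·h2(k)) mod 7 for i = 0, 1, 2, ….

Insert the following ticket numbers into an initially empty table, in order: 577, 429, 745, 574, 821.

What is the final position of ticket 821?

2

577 hashes to 3; slot 3 is free -> place at 3.
429 hashes to 4; slot 4 is free -> place at 4.
745 hashes to 3, h2=2; 3 taken -> place at 5.
574 hashes to 6; slot 6 is free -> place at 6.
821 hashes to 4, h2=6; 4,3 taken -> place at 2.
Table: [∅, ∅, 821, 577, 429, 745, 574]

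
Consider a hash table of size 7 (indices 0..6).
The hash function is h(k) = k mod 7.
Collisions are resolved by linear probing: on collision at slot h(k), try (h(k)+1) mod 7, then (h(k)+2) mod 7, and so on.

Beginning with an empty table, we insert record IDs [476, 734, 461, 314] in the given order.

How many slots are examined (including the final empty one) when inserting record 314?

Insert 476: h=0, slot 0 empty => index 0.
Insert 734: h=6, slot 6 empty => index 6.
Insert 461: h=6, slots 6,0 occupied => index 1.
Insert 314: h=6, slots 6,0,1 occupied => index 2.
Table: [476, 461, 314, _, _, _, 734]

4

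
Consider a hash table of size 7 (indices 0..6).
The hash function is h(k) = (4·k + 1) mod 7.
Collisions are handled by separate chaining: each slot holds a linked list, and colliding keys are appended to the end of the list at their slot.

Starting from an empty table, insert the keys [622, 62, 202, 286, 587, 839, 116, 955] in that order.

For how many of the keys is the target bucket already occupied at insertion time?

622 -> bucket 4
62 -> bucket 4 (collision)
202 -> bucket 4 (collision)
286 -> bucket 4 (collision)
587 -> bucket 4 (collision)
839 -> bucket 4 (collision)
116 -> bucket 3
955 -> bucket 6
Final buckets:
0: _
1: _
2: _
3: 116
4: 622 -> 62 -> 202 -> 286 -> 587 -> 839
5: _
6: 955

5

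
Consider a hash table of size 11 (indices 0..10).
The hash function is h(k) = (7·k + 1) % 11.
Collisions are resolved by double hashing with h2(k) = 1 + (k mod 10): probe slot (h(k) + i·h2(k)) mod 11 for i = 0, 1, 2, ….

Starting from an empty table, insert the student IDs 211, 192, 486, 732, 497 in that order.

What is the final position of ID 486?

0

Insert 211: h=4, slot 4 empty → index 4.
Insert 192: h=3, slot 3 empty → index 3.
Insert 486: h=4, h2=7, slot 4 occupied → index 0.
Insert 732: h=10, slot 10 empty → index 10.
Insert 497: h=4, h2=8, slot 4 occupied → index 1.
Table: [486, 497, —, 192, 211, —, —, —, —, —, 732]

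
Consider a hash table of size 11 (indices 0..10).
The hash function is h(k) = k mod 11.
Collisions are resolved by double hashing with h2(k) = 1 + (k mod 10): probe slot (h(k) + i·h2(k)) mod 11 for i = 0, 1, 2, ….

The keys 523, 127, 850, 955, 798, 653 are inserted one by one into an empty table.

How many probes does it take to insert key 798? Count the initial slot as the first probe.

3

523: h=6 -> slot 6
127: h=6, h2=8, probe 6,3 -> slot 3
850: h=3, h2=1, probe 3,4 -> slot 4
955: h=9 -> slot 9
798: h=6, h2=9, probe 6,4,2 -> slot 2
653: h=4, h2=4, probe 4,8 -> slot 8
Table: [_, _, 798, 127, 850, _, 523, _, 653, 955, _]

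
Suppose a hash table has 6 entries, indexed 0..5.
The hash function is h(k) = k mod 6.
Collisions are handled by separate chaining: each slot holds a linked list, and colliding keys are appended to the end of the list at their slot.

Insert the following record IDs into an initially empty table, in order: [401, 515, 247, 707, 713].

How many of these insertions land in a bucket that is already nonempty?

3

Insert 401: h=5, bucket 5 empty -> new chain.
Insert 515: h=5, bucket 5 nonempty -> append to chain.
Insert 247: h=1, bucket 1 empty -> new chain.
Insert 707: h=5, bucket 5 nonempty -> append to chain.
Insert 713: h=5, bucket 5 nonempty -> append to chain.
Final buckets:
0: —
1: 247
2: —
3: —
4: —
5: 401 -> 515 -> 707 -> 713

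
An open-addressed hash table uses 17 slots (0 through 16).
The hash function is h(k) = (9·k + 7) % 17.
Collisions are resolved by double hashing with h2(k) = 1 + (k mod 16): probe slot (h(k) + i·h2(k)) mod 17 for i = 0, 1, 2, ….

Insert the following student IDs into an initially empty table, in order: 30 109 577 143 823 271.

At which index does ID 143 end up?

1

30 hashes to 5; slot 5 is free → place at 5.
109 hashes to 2; slot 2 is free → place at 2.
577 hashes to 15; slot 15 is free → place at 15.
143 hashes to 2, h2=16; 2 taken → place at 1.
823 hashes to 2, h2=8; 2 taken → place at 10.
271 hashes to 15, h2=16; 15 taken → place at 14.
Table: [-, 143, 109, -, -, 30, -, -, -, -, 823, -, -, -, 271, 577, -]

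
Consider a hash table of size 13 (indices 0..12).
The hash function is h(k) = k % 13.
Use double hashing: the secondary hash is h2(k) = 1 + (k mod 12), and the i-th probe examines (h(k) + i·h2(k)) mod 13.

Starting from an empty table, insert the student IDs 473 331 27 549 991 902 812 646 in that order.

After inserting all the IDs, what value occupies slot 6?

473 hashes to 5; slot 5 is free -> place at 5.
331 hashes to 6; slot 6 is free -> place at 6.
27 hashes to 1; slot 1 is free -> place at 1.
549 hashes to 3; slot 3 is free -> place at 3.
991 hashes to 3, h2=8; 3 taken -> place at 11.
902 hashes to 5, h2=3; 5 taken -> place at 8.
812 hashes to 6, h2=9; 6 taken -> place at 2.
646 hashes to 9; slot 9 is free -> place at 9.
Table: [—, 27, 812, 549, —, 473, 331, —, 902, 646, —, 991, —]

331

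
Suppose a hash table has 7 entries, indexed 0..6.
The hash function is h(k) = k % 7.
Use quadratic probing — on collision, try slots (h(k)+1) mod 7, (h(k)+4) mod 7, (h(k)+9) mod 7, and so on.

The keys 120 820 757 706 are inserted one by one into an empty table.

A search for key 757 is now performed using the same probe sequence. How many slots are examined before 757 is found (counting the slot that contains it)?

120: h=1 -> slot 1
820: h=1, probe 1,2 -> slot 2
757: h=1, probe 1,2,5 -> slot 5
706: h=6 -> slot 6
Table: [_, 120, 820, _, _, 757, 706]
Lookup 757: h=1, probe 1,2,5 → found at 5.

3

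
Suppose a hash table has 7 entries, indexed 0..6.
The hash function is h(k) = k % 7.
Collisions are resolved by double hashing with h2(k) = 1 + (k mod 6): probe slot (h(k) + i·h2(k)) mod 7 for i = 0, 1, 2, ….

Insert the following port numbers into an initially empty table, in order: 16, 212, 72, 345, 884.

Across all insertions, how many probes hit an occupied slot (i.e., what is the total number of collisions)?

5

16: h=2 -> slot 2
212: h=2, h2=3, probe 2,5 -> slot 5
72: h=2, h2=1, probe 2,3 -> slot 3
345: h=2, h2=4, probe 2,6 -> slot 6
884: h=2, h2=3, probe 2,5,1 -> slot 1
Table: [∅, 884, 16, 72, ∅, 212, 345]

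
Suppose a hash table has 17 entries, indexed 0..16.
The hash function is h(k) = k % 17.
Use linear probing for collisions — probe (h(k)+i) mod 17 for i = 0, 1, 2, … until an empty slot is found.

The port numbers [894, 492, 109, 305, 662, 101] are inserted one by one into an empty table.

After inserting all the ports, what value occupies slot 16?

492

894 hashes to 10; slot 10 is free -> place at 10.
492 hashes to 16; slot 16 is free -> place at 16.
109 hashes to 7; slot 7 is free -> place at 7.
305 hashes to 16; 16 taken -> place at 0.
662 hashes to 16; 16,0 taken -> place at 1.
101 hashes to 16; 16,0,1 taken -> place at 2.
Table: [305, 662, 101, _, _, _, _, 109, _, _, 894, _, _, _, _, _, 492]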